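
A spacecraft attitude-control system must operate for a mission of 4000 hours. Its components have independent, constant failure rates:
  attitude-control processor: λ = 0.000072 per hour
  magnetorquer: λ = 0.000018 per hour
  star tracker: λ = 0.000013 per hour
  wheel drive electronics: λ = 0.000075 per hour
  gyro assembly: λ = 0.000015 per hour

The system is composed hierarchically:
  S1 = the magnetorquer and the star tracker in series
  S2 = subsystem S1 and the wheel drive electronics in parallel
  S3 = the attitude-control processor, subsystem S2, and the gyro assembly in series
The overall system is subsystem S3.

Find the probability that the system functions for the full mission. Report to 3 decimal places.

R(attitude-control processor) = exp(−0.000072 × 4000) = 0.74976
R(magnetorquer) = exp(−0.000018 × 4000) = 0.93053
R(star tracker) = exp(−0.000013 × 4000) = 0.94933
R(wheel drive electronics) = exp(−0.000075 × 4000) = 0.74082
R(gyro assembly) = exp(−0.000015 × 4000) = 0.94176
Series (magnetorquer and star tracker): 0.93053 × 0.94933 = 0.88338
Parallel ([0.88338] and wheel drive electronics): 1 − (1 − 0.88338)(1 − 0.74082) = 0.96977
Series (attitude-control processor, [0.96977], and gyro assembly): 0.74976 × 0.96977 × 0.94176 = 0.685

0.685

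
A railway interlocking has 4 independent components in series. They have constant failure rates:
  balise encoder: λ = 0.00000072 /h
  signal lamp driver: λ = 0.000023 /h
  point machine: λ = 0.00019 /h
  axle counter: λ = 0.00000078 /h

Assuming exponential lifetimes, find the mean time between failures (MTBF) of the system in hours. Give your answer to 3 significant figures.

4660

Series of exponential components: λ_sys = Σ λ_i
λ_sys = 0.00000072 + 0.000023 + 0.00019 + 0.00000078 = 2.1450e-04 /h
MTBF = 1 / λ_sys = 4660 h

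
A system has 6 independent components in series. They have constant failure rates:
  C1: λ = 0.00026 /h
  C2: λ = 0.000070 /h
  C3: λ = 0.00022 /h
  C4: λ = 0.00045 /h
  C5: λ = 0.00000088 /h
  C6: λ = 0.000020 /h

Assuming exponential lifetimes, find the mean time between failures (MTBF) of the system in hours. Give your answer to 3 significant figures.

980

Series of exponential components: λ_sys = Σ λ_i
λ_sys = 0.00026 + 0.000070 + 0.00022 + 0.00045 + 0.00000088 + 0.000020 = 1.0209e-03 /h
MTBF = 1 / λ_sys = 980 h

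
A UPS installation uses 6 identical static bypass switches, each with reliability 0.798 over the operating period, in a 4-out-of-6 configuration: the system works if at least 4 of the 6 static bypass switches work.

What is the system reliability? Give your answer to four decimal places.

R = Σ_{i=4}^{6} C(6,i) p^i (1−p)^{6−i} with p = 0.798
C(6,4)·0.798^4·0.202^2 = 0.248202
C(6,5)·0.798^5·0.202^1 = 0.392209
C(6,6)·0.798^6·0.202^0 = 0.258236
Sum = 0.8986

0.8986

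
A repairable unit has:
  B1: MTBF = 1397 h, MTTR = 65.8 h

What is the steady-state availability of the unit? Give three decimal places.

A(B1) = MTBF/(MTBF+MTTR) = 1397/(1397+65.8) = 0.955

0.955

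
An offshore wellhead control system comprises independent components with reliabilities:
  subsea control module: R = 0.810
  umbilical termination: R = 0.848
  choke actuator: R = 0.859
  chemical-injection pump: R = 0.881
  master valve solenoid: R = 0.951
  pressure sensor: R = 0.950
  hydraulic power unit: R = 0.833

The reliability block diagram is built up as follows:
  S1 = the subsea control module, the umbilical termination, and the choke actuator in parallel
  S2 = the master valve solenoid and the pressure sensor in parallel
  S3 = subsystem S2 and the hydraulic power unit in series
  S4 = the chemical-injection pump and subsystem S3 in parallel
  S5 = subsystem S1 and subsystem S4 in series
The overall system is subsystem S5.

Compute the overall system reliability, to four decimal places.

Parallel (subsea control module, umbilical termination, and choke actuator): 1 − (1 − 0.810000)(1 − 0.848000)(1 − 0.859000) = 0.995928
Parallel (master valve solenoid and pressure sensor): 1 − (1 − 0.951000)(1 − 0.950000) = 0.997550
Series ([0.997550] and hydraulic power unit): 0.997550 × 0.833000 = 0.830959
Parallel (chemical-injection pump and [0.830959]): 1 − (1 − 0.881000)(1 − 0.830959) = 0.979884
Series ([0.995928] and [0.979884]): 0.995928 × 0.979884 = 0.9759

0.9759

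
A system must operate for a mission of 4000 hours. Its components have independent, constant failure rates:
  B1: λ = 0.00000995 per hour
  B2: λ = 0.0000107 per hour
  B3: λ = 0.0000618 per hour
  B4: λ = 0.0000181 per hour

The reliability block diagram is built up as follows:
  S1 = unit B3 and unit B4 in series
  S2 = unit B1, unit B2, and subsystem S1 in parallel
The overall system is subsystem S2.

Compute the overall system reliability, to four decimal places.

0.9996

R(B1) = exp(−0.00000995 × 4000) = 0.960982
R(B2) = exp(−0.0000107 × 4000) = 0.958103
R(B3) = exp(−0.0000618 × 4000) = 0.780984
R(B4) = exp(−0.0000181 × 4000) = 0.930159
Series (B3 and B4): 0.780984 × 0.930159 = 0.726439
Parallel (B1, B2, and [0.726439]): 1 − (1 − 0.960982)(1 − 0.958103)(1 − 0.726439) = 0.9996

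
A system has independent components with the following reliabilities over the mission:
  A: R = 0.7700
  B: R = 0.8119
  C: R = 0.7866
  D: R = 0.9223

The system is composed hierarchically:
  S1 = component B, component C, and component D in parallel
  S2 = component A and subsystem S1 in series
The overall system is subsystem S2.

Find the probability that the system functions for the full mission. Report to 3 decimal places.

0.768

Parallel (B, C, and D): 1 − (1 − 0.81190)(1 − 0.78660)(1 − 0.92230) = 0.99688
Series (A and [0.99688]): 0.77000 × 0.99688 = 0.768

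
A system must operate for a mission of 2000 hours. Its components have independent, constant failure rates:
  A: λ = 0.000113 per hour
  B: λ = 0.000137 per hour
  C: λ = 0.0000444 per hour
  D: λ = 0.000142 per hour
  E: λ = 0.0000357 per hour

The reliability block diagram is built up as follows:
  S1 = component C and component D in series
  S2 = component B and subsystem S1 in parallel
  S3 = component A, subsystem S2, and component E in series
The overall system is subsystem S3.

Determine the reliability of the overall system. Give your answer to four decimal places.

0.6873

R(A) = exp(−0.000113 × 2000) = 0.797718
R(B) = exp(−0.000137 × 2000) = 0.760332
R(C) = exp(−0.0000444 × 2000) = 0.915029
R(D) = exp(−0.000142 × 2000) = 0.752767
R(E) = exp(−0.0000357 × 2000) = 0.931089
Series (C and D): 0.915029 × 0.752767 = 0.688804
Parallel (B and [0.688804]): 1 − (1 − 0.760332)(1 − 0.688804) = 0.925416
Series (A, [0.925416], and E): 0.797718 × 0.925416 × 0.931089 = 0.6873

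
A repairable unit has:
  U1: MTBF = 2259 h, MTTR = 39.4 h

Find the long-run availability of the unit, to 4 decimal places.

A(U1) = MTBF/(MTBF+MTTR) = 2259/(2259+39.4) = 0.9829

0.9829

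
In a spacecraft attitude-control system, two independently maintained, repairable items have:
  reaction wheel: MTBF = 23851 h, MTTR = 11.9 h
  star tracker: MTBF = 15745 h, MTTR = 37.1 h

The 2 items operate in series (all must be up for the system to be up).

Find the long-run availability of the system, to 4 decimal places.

0.9972

A(reaction wheel) = MTBF/(MTBF+MTTR) = 23851/(23851+11.9) = 0.999501
A(star tracker) = MTBF/(MTBF+MTTR) = 15745/(15745+37.1) = 0.997649
Series availability: 0.999501 × 0.997649 = 0.9972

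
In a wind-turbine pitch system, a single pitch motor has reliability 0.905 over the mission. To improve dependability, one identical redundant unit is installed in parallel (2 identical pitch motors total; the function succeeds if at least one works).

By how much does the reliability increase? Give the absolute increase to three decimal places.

0.086

R_before = 0.905
R_after = 1 − (1 − 0.905)^2 = 0.991
ΔR = 0.991 − 0.905 = 0.086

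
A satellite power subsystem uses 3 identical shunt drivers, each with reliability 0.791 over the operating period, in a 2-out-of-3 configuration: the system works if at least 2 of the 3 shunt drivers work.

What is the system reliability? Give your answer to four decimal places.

R = Σ_{i=2}^{3} C(3,i) p^i (1−p)^{3−i} with p = 0.791
C(3,2)·0.791^2·0.209^1 = 0.392302
C(3,3)·0.791^3·0.209^0 = 0.494914
Sum = 0.8872

0.8872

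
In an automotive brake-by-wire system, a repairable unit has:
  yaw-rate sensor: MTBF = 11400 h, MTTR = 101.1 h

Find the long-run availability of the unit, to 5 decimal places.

A(yaw-rate sensor) = MTBF/(MTBF+MTTR) = 11400/(11400+101.1) = 0.99121

0.99121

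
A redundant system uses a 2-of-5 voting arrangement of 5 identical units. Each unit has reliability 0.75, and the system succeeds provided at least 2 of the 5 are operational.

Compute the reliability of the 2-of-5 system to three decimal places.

0.984

R = Σ_{i=2}^{5} C(5,i) p^i (1−p)^{5−i} with p = 0.75
C(5,2)·0.75^2·0.25^3 = 0.08789
C(5,3)·0.75^3·0.25^2 = 0.26367
C(5,4)·0.75^4·0.25^1 = 0.39551
C(5,5)·0.75^5·0.25^0 = 0.23730
Sum = 0.984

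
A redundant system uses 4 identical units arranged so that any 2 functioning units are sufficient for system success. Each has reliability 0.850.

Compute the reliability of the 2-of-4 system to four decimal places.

R = Σ_{i=2}^{4} C(4,i) p^i (1−p)^{4−i} with p = 0.850
C(4,2)·0.850^2·0.150^2 = 0.097538
C(4,3)·0.850^3·0.150^1 = 0.368475
C(4,4)·0.850^4·0.150^0 = 0.522006
Sum = 0.9880

0.9880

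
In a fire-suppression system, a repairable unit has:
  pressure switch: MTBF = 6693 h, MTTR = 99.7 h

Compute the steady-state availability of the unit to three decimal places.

A(pressure switch) = MTBF/(MTBF+MTTR) = 6693/(6693+99.7) = 0.985

0.985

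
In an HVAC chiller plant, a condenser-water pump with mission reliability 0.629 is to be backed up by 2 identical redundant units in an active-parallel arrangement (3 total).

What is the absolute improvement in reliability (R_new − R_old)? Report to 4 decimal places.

R_before = 0.629
R_after = 1 − (1 − 0.629)^3 = 0.9489
ΔR = 0.9489 − 0.629 = 0.3199

0.3199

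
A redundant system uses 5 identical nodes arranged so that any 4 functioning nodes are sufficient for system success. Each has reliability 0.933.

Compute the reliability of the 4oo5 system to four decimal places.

0.9608

R = Σ_{i=4}^{5} C(5,i) p^i (1−p)^{5−i} with p = 0.933
C(5,4)·0.933^4·0.067^1 = 0.253847
C(5,5)·0.933^5·0.067^0 = 0.706982
Sum = 0.9608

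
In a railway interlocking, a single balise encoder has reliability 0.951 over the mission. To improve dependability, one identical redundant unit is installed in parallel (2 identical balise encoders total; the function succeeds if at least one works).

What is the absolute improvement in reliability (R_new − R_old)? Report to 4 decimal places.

R_before = 0.951
R_after = 1 − (1 − 0.951)^2 = 0.9976
ΔR = 0.9976 − 0.951 = 0.0466

0.0466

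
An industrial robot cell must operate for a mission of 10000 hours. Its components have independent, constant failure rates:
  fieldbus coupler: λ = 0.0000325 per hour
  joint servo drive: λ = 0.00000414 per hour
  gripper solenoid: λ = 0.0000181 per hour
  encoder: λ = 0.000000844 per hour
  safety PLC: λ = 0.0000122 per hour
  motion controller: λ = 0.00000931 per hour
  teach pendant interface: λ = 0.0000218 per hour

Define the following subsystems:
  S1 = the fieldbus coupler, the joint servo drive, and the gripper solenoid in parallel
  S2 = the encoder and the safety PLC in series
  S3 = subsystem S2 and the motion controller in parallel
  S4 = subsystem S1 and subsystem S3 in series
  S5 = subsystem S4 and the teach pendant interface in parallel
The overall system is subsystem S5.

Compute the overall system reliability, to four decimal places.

R(fieldbus coupler) = exp(−0.0000325 × 10000) = 0.722527
R(joint servo drive) = exp(−0.00000414 × 10000) = 0.959445
R(gripper solenoid) = exp(−0.0000181 × 10000) = 0.834435
R(encoder) = exp(−0.000000844 × 10000) = 0.991596
R(safety PLC) = exp(−0.0000122 × 10000) = 0.885148
R(motion controller) = exp(−0.00000931 × 10000) = 0.911102
R(teach pendant interface) = exp(−0.0000218 × 10000) = 0.804125
Parallel (fieldbus coupler, joint servo drive, and gripper solenoid): 1 − (1 − 0.722527)(1 − 0.959445)(1 − 0.834435) = 0.998137
Series (encoder and safety PLC): 0.991596 × 0.885148 = 0.877709
Parallel ([0.877709] and motion controller): 1 − (1 − 0.877709)(1 − 0.911102) = 0.989129
Series ([0.998137] and [0.989129]): 0.998137 × 0.989129 = 0.987286
Parallel ([0.987286] and teach pendant interface): 1 − (1 − 0.987286)(1 − 0.804125) = 0.9975

0.9975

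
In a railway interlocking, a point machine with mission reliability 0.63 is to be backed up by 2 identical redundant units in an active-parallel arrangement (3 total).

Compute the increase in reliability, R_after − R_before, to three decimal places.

0.319

R_before = 0.63
R_after = 1 − (1 − 0.63)^3 = 0.949
ΔR = 0.949 − 0.63 = 0.319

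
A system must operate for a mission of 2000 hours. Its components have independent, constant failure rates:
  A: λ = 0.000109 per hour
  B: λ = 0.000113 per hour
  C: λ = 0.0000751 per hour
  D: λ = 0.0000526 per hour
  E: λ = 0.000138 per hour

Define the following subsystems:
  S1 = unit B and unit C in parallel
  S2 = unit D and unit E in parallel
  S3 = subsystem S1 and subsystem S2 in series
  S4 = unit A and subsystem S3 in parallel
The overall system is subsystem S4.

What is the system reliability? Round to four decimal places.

R(A) = exp(−0.000109 × 2000) = 0.804125
R(B) = exp(−0.000113 × 2000) = 0.797718
R(C) = exp(−0.0000751 × 2000) = 0.860536
R(D) = exp(−0.0000526 × 2000) = 0.900144
R(E) = exp(−0.000138 × 2000) = 0.758813
Parallel (B and C): 1 − (1 − 0.797718)(1 − 0.860536) = 0.971789
Parallel (D and E): 1 − (1 − 0.900144)(1 − 0.758813) = 0.975916
Series ([0.971789] and [0.975916]): 0.971789 × 0.975916 = 0.948384
Parallel (A and [0.948384]): 1 − (1 − 0.804125)(1 − 0.948384) = 0.9899

0.9899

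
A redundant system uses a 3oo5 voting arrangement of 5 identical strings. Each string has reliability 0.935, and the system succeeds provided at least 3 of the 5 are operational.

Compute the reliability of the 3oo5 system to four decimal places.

0.9975

R = Σ_{i=3}^{5} C(5,i) p^i (1−p)^{5−i} with p = 0.935
C(5,3)·0.935^3·0.065^2 = 0.034535
C(5,4)·0.935^4·0.065^1 = 0.248388
C(5,5)·0.935^5·0.065^0 = 0.714592
Sum = 0.9975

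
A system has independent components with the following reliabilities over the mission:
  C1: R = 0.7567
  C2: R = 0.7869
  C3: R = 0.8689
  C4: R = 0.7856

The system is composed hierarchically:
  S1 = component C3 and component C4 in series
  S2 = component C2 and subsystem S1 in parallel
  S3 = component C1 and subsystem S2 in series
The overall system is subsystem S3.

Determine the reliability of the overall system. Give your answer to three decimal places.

0.706

Series (C3 and C4): 0.86890 × 0.78560 = 0.68261
Parallel (C2 and [0.68261]): 1 − (1 − 0.78690)(1 − 0.68261) = 0.93236
Series (C1 and [0.93236]): 0.75670 × 0.93236 = 0.706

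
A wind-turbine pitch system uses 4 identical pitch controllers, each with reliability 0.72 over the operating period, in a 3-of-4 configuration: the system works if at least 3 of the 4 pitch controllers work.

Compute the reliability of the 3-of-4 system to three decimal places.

0.687

R = Σ_{i=3}^{4} C(4,i) p^i (1−p)^{4−i} with p = 0.72
C(4,3)·0.72^3·0.28^1 = 0.41804
C(4,4)·0.72^4·0.28^0 = 0.26874
Sum = 0.687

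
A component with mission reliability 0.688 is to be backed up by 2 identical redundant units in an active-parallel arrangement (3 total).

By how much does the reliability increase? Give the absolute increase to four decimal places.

R_before = 0.688
R_after = 1 − (1 − 0.688)^3 = 0.9696
ΔR = 0.9696 − 0.688 = 0.2816

0.2816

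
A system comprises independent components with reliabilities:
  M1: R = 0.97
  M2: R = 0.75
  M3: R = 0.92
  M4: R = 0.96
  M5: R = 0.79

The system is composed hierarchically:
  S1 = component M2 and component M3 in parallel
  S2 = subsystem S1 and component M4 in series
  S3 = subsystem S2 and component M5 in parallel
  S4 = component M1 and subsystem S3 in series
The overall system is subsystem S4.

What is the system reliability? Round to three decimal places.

Parallel (M2 and M3): 1 − (1 − 0.75000)(1 − 0.92000) = 0.98000
Series ([0.98000] and M4): 0.98000 × 0.96000 = 0.94080
Parallel ([0.94080] and M5): 1 − (1 − 0.94080)(1 − 0.79000) = 0.98757
Series (M1 and [0.98757]): 0.97000 × 0.98757 = 0.958

0.958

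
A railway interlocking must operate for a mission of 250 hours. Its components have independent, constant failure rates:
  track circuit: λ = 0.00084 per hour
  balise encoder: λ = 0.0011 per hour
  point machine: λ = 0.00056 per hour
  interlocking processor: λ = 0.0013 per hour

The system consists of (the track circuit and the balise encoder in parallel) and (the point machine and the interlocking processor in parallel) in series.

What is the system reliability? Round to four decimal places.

0.9199

R(track circuit) = exp(−0.00084 × 250) = 0.810584
R(balise encoder) = exp(−0.0011 × 250) = 0.759572
R(point machine) = exp(−0.00056 × 250) = 0.869358
R(interlocking processor) = exp(−0.0013 × 250) = 0.722527
Parallel (track circuit and balise encoder): 1 − (1 − 0.810584)(1 − 0.759572) = 0.954459
Parallel (point machine and interlocking processor): 1 − (1 − 0.869358)(1 − 0.722527) = 0.963750
Series ([0.954459] and [0.963750]): 0.954459 × 0.963750 = 0.9199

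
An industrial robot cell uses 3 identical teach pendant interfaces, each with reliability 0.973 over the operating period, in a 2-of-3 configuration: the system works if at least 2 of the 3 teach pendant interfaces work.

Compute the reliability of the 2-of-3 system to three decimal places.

R = Σ_{i=2}^{3} C(3,i) p^i (1−p)^{3−i} with p = 0.973
C(3,2)·0.973^2·0.027^1 = 0.07669
C(3,3)·0.973^3·0.027^0 = 0.92117
Sum = 0.998

0.998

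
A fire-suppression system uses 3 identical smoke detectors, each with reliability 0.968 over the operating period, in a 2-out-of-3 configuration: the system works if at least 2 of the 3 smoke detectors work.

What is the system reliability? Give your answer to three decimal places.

0.997

R = Σ_{i=2}^{3} C(3,i) p^i (1−p)^{3−i} with p = 0.968
C(3,2)·0.968^2·0.032^1 = 0.08995
C(3,3)·0.968^3·0.032^0 = 0.90704
Sum = 0.997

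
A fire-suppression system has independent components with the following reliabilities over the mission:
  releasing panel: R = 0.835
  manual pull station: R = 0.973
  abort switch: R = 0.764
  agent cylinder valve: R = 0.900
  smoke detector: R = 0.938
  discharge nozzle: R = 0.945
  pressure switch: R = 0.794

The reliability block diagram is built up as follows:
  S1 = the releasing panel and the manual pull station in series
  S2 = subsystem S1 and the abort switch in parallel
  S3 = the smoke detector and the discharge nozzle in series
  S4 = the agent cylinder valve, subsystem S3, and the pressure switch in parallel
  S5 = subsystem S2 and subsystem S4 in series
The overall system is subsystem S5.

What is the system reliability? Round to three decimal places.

0.954

Series (releasing panel and manual pull station): 0.83500 × 0.97300 = 0.81246
Parallel ([0.81246] and abort switch): 1 − (1 − 0.81246)(1 − 0.76400) = 0.95574
Series (smoke detector and discharge nozzle): 0.93800 × 0.94500 = 0.88641
Parallel (agent cylinder valve, [0.88641], and pressure switch): 1 − (1 − 0.90000)(1 − 0.88641)(1 − 0.79400) = 0.99766
Series ([0.95574] and [0.99766]): 0.95574 × 0.99766 = 0.954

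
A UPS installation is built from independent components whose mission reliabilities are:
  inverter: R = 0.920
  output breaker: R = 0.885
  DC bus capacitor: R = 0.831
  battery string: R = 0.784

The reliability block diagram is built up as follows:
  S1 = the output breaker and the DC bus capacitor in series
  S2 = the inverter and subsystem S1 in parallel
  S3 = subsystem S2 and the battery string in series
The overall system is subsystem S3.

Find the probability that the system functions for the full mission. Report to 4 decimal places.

Series (output breaker and DC bus capacitor): 0.885000 × 0.831000 = 0.735435
Parallel (inverter and [0.735435]): 1 − (1 − 0.920000)(1 − 0.735435) = 0.978835
Series ([0.978835] and battery string): 0.978835 × 0.784000 = 0.7674

0.7674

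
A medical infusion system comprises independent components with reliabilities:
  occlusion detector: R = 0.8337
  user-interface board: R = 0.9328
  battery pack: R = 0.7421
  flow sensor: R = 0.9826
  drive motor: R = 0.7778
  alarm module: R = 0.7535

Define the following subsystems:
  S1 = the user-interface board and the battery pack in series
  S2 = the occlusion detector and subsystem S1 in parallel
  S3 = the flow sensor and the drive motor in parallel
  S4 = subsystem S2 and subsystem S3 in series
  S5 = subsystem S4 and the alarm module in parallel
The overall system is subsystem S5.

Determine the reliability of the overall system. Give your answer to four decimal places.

0.9865

Series (user-interface board and battery pack): 0.932800 × 0.742100 = 0.692231
Parallel (occlusion detector and [0.692231]): 1 − (1 − 0.833700)(1 − 0.692231) = 0.948818
Parallel (flow sensor and drive motor): 1 − (1 − 0.982600)(1 − 0.777800) = 0.996134
Series ([0.948818] and [0.996134]): 0.948818 × 0.996134 = 0.945150
Parallel ([0.945150] and alarm module): 1 − (1 − 0.945150)(1 − 0.753500) = 0.9865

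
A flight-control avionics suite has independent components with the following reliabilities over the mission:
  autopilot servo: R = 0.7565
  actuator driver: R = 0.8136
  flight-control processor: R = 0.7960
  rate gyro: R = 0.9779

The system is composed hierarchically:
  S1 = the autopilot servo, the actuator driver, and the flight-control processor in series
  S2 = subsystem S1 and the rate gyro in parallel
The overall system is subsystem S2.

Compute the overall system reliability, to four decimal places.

Series (autopilot servo, actuator driver, and flight-control processor): 0.756500 × 0.813600 × 0.796000 = 0.489929
Parallel ([0.489929] and rate gyro): 1 − (1 − 0.489929)(1 − 0.977900) = 0.9887

0.9887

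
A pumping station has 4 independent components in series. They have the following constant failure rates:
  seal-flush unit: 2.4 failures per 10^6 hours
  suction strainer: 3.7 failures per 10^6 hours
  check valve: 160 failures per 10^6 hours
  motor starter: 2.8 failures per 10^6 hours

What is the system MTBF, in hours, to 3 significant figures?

Series of exponential components: λ_sys = Σ λ_i
λ_sys = 0.0000024 + 0.0000037 + 0.00016 + 0.0000028 = 1.6890e-04 /h
MTBF = 1 / λ_sys = 5920 h

5920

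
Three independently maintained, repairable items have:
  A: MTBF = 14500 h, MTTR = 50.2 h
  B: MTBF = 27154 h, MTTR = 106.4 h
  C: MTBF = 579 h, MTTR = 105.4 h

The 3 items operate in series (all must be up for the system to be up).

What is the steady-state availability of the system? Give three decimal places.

A(A) = MTBF/(MTBF+MTTR) = 14500/(14500+50.2) = 0.996550
A(B) = MTBF/(MTBF+MTTR) = 27154/(27154+106.4) = 0.996097
A(C) = MTBF/(MTBF+MTTR) = 579/(579+105.4) = 0.845996
Series availability: 0.996550 × 0.996097 × 0.845996 = 0.840

0.840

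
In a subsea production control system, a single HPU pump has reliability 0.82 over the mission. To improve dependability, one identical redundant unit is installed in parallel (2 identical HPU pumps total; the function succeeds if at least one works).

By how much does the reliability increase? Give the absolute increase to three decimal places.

R_before = 0.82
R_after = 1 − (1 − 0.82)^2 = 0.968
ΔR = 0.968 − 0.82 = 0.148

0.148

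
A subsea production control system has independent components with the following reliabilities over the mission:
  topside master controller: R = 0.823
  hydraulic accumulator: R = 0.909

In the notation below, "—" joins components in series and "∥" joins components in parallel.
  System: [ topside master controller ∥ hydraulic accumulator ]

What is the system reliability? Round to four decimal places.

Parallel (topside master controller and hydraulic accumulator): 1 − (1 − 0.823000)(1 − 0.909000) = 0.9839

0.9839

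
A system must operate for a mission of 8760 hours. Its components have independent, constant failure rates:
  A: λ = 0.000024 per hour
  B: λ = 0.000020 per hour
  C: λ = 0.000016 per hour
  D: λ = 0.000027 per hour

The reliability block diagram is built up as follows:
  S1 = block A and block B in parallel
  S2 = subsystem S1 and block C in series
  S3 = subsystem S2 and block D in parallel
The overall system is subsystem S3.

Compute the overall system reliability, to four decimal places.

0.9669

R(A) = exp(−0.000024 × 8760) = 0.810390
R(B) = exp(−0.000020 × 8760) = 0.839289
R(C) = exp(−0.000016 × 8760) = 0.869219
R(D) = exp(−0.000027 × 8760) = 0.789370
Parallel (A and B): 1 − (1 − 0.810390)(1 − 0.839289) = 0.969528
Series ([0.969528] and C): 0.969528 × 0.869219 = 0.842732
Parallel ([0.842732] and D): 1 − (1 − 0.842732)(1 − 0.789370) = 0.9669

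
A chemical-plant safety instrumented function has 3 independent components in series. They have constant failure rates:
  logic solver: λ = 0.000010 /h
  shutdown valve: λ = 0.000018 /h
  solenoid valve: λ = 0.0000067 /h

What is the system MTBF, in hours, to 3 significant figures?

Series of exponential components: λ_sys = Σ λ_i
λ_sys = 0.000010 + 0.000018 + 0.0000067 = 3.4700e-05 /h
MTBF = 1 / λ_sys = 28800 h

28800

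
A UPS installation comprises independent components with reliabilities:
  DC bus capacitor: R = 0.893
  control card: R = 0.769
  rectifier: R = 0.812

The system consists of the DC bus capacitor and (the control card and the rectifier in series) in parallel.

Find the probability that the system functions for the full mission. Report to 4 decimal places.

0.9598

Series (control card and rectifier): 0.769000 × 0.812000 = 0.624428
Parallel (DC bus capacitor and [0.624428]): 1 − (1 − 0.893000)(1 − 0.624428) = 0.9598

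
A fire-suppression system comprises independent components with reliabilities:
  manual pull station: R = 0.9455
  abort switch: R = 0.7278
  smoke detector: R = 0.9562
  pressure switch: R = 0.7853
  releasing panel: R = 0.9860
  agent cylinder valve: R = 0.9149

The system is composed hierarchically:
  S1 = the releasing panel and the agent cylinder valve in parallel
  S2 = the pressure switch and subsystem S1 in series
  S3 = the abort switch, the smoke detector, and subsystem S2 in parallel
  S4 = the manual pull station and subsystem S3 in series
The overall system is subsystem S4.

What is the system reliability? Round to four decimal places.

Parallel (releasing panel and agent cylinder valve): 1 − (1 − 0.986000)(1 − 0.914900) = 0.998809
Series (pressure switch and [0.998809]): 0.785300 × 0.998809 = 0.784365
Parallel (abort switch, smoke detector, and [0.784365]): 1 − (1 − 0.727800)(1 − 0.956200)(1 − 0.784365) = 0.997429
Series (manual pull station and [0.997429]): 0.945500 × 0.997429 = 0.9431

0.9431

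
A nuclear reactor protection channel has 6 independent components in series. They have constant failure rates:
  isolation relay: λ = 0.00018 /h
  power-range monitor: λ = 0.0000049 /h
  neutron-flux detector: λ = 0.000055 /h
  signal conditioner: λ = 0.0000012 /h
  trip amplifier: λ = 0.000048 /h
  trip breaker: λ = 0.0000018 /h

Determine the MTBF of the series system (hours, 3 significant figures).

Series of exponential components: λ_sys = Σ λ_i
λ_sys = 0.00018 + 0.0000049 + 0.000055 + 0.0000012 + 0.000048 + 0.0000018 = 2.9090e-04 /h
MTBF = 1 / λ_sys = 3440 h

3440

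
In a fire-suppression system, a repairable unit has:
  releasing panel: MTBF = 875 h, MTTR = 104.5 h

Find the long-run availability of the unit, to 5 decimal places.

A(releasing panel) = MTBF/(MTBF+MTTR) = 875/(875+104.5) = 0.89331

0.89331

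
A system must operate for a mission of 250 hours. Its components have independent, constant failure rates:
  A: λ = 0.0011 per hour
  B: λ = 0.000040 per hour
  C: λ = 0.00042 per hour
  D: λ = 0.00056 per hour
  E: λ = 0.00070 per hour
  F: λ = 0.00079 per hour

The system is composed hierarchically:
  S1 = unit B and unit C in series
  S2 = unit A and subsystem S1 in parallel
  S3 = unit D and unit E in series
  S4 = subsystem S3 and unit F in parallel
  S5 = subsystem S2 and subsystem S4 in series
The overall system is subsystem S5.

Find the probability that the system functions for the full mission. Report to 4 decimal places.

R(A) = exp(−0.0011 × 250) = 0.759572
R(B) = exp(−0.000040 × 250) = 0.990050
R(C) = exp(−0.00042 × 250) = 0.900325
R(D) = exp(−0.00056 × 250) = 0.869358
R(E) = exp(−0.00070 × 250) = 0.839457
R(F) = exp(−0.00079 × 250) = 0.820780
Series (B and C): 0.990050 × 0.900325 = 0.891367
Parallel (A and [0.891367]): 1 − (1 − 0.759572)(1 − 0.891367) = 0.973882
Series (D and E): 0.869358 × 0.839457 = 0.729789
Parallel ([0.729789] and F): 1 − (1 − 0.729789)(1 − 0.820780) = 0.951573
Series ([0.973882] and [0.951573]): 0.973882 × 0.951573 = 0.9267

0.9267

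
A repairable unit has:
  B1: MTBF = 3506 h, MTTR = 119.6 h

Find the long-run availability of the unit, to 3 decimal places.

A(B1) = MTBF/(MTBF+MTTR) = 3506/(3506+119.6) = 0.967

0.967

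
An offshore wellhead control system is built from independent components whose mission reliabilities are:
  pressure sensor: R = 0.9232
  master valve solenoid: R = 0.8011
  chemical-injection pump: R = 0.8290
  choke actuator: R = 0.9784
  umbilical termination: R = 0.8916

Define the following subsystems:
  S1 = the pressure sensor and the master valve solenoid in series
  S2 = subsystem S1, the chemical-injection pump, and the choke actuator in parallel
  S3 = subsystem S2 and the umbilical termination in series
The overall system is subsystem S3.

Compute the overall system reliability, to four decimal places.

0.8907

Series (pressure sensor and master valve solenoid): 0.923200 × 0.801100 = 0.739576
Parallel ([0.739576], chemical-injection pump, and choke actuator): 1 − (1 − 0.739576)(1 − 0.829000)(1 − 0.978400) = 0.999038
Series ([0.999038] and umbilical termination): 0.999038 × 0.891600 = 0.8907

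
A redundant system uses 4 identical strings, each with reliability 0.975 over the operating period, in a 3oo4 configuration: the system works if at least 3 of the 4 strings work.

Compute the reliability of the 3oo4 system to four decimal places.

R = Σ_{i=3}^{4} C(4,i) p^i (1−p)^{4−i} with p = 0.975
C(4,3)·0.975^3·0.025^1 = 0.092686
C(4,4)·0.975^4·0.025^0 = 0.903688
Sum = 0.9964

0.9964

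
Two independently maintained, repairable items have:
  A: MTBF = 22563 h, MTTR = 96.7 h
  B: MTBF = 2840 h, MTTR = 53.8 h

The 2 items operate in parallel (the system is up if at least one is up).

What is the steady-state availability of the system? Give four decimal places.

0.9999

A(A) = MTBF/(MTBF+MTTR) = 22563/(22563+96.7) = 0.995733
A(B) = MTBF/(MTBF+MTTR) = 2840/(2840+53.8) = 0.981409
Parallel availability: 1 − (1 − 0.995733)(1 − 0.981409) = 0.9999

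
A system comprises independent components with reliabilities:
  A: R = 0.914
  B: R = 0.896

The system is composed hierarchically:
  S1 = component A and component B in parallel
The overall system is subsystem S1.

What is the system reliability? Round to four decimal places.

0.9911

Parallel (A and B): 1 − (1 − 0.914000)(1 − 0.896000) = 0.9911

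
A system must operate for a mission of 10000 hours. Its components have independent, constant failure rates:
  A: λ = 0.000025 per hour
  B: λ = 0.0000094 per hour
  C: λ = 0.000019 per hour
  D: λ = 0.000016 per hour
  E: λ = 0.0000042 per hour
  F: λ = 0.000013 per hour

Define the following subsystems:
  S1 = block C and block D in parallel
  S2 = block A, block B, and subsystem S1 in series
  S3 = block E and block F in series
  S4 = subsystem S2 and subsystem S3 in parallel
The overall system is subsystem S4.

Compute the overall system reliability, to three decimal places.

R(A) = exp(−0.000025 × 10000) = 0.77880
R(B) = exp(−0.0000094 × 10000) = 0.91028
R(C) = exp(−0.000019 × 10000) = 0.82696
R(D) = exp(−0.000016 × 10000) = 0.85214
R(E) = exp(−0.0000042 × 10000) = 0.95887
R(F) = exp(−0.000013 × 10000) = 0.87810
Parallel (C and D): 1 − (1 − 0.82696)(1 − 0.85214) = 0.97441
Series (A, B, and [0.97441]): 0.77880 × 0.91028 × 0.97441 = 0.69078
Series (E and F): 0.95887 × 0.87810 = 0.84198
Parallel ([0.69078] and [0.84198]): 1 − (1 − 0.69078)(1 − 0.84198) = 0.951

0.951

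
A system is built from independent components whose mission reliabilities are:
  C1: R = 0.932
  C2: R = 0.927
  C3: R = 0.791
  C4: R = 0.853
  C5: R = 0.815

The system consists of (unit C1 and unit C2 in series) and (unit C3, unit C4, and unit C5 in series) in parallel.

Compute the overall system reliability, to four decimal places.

0.9388

Series (C1 and C2): 0.932000 × 0.927000 = 0.863964
Series (C3, C4, and C5): 0.791000 × 0.853000 × 0.815000 = 0.549899
Parallel ([0.863964] and [0.549899]): 1 − (1 − 0.863964)(1 − 0.549899) = 0.9388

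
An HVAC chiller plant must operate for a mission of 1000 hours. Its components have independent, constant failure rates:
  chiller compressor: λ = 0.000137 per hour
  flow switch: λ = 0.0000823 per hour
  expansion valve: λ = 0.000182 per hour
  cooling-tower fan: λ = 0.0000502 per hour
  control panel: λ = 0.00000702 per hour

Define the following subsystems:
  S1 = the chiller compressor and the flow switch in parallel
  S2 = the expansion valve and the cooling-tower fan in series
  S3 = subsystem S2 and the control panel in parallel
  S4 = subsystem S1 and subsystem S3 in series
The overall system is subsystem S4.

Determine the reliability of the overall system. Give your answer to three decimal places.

R(chiller compressor) = exp(−0.000137 × 1000) = 0.87197
R(flow switch) = exp(−0.0000823 × 1000) = 0.92100
R(expansion valve) = exp(−0.000182 × 1000) = 0.83360
R(cooling-tower fan) = exp(−0.0000502 × 1000) = 0.95104
R(control panel) = exp(−0.00000702 × 1000) = 0.99300
Parallel (chiller compressor and flow switch): 1 − (1 − 0.87197)(1 − 0.92100) = 0.98989
Series (expansion valve and cooling-tower fan): 0.83360 × 0.95104 = 0.79279
Parallel ([0.79279] and control panel): 1 − (1 − 0.79279)(1 − 0.99300) = 0.99855
Series ([0.98989] and [0.99855]): 0.98989 × 0.99855 = 0.988

0.988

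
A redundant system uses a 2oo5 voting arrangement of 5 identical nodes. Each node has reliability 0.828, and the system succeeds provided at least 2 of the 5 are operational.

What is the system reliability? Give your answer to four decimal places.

0.9962

R = Σ_{i=2}^{5} C(5,i) p^i (1−p)^{5−i} with p = 0.828
C(5,2)·0.828^2·0.172^3 = 0.034886
C(5,3)·0.828^3·0.172^2 = 0.167938
C(5,4)·0.828^4·0.172^1 = 0.404222
C(5,5)·0.828^5·0.172^0 = 0.389181
Sum = 0.9962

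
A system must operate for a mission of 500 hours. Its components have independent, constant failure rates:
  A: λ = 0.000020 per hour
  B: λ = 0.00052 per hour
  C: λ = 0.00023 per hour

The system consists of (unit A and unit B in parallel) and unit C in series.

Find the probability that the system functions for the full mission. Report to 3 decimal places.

0.889

R(A) = exp(−0.000020 × 500) = 0.99005
R(B) = exp(−0.00052 × 500) = 0.77105
R(C) = exp(−0.00023 × 500) = 0.89137
Parallel (A and B): 1 − (1 − 0.99005)(1 − 0.77105) = 0.99772
Series ([0.99772] and C): 0.99772 × 0.89137 = 0.889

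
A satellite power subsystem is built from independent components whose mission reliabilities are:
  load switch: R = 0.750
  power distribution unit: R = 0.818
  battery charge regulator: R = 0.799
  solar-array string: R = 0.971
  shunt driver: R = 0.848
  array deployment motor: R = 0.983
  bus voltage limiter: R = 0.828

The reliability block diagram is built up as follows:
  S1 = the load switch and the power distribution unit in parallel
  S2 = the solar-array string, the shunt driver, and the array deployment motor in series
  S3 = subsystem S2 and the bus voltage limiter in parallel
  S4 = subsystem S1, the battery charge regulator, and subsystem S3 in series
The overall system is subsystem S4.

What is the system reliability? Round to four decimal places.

0.7376

Parallel (load switch and power distribution unit): 1 − (1 − 0.750000)(1 − 0.818000) = 0.954500
Series (solar-array string, shunt driver, and array deployment motor): 0.971000 × 0.848000 × 0.983000 = 0.809410
Parallel ([0.809410] and bus voltage limiter): 1 − (1 − 0.809410)(1 − 0.828000) = 0.967219
Series ([0.954500], battery charge regulator, and [0.967219]): 0.954500 × 0.799000 × 0.967219 = 0.7376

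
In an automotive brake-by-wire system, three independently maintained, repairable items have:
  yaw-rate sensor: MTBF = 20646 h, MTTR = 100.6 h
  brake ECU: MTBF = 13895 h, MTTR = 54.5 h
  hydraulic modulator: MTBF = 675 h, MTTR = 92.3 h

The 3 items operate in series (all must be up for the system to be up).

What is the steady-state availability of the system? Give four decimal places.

0.8720

A(yaw-rate sensor) = MTBF/(MTBF+MTTR) = 20646/(20646+100.6) = 0.995151
A(brake ECU) = MTBF/(MTBF+MTTR) = 13895/(13895+54.5) = 0.996093
A(hydraulic modulator) = MTBF/(MTBF+MTTR) = 675/(675+92.3) = 0.879708
Series availability: 0.995151 × 0.996093 × 0.879708 = 0.8720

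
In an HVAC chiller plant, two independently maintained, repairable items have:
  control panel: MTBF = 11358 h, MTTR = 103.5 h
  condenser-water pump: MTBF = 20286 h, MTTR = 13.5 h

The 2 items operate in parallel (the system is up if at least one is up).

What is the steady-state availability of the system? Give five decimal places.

A(control panel) = MTBF/(MTBF+MTTR) = 11358/(11358+103.5) = 0.990970
A(condenser-water pump) = MTBF/(MTBF+MTTR) = 20286/(20286+13.5) = 0.999335
Parallel availability: 1 − (1 − 0.990970)(1 − 0.999335) = 0.99999

0.99999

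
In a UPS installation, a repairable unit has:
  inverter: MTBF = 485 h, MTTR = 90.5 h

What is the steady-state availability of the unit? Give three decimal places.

0.843

A(inverter) = MTBF/(MTBF+MTTR) = 485/(485+90.5) = 0.843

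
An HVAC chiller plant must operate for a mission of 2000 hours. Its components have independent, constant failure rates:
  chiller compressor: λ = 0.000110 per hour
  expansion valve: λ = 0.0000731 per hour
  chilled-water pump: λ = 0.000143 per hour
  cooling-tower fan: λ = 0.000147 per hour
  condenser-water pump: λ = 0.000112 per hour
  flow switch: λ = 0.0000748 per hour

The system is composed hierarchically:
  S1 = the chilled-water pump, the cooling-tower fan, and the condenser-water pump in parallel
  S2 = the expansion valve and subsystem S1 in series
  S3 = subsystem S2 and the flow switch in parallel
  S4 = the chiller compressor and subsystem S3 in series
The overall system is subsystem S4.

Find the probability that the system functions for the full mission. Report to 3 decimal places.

R(chiller compressor) = exp(−0.000110 × 2000) = 0.80252
R(expansion valve) = exp(−0.0000731 × 2000) = 0.86398
R(chilled-water pump) = exp(−0.000143 × 2000) = 0.75126
R(cooling-tower fan) = exp(−0.000147 × 2000) = 0.74528
R(condenser-water pump) = exp(−0.000112 × 2000) = 0.79932
R(flow switch) = exp(−0.0000748 × 2000) = 0.86105
Parallel (chilled-water pump, cooling-tower fan, and condenser-water pump): 1 − (1 − 0.75126)(1 − 0.74528)(1 − 0.79932) = 0.98729
Series (expansion valve and [0.98729]): 0.86398 × 0.98729 = 0.85300
Parallel ([0.85300] and flow switch): 1 − (1 − 0.85300)(1 − 0.86105) = 0.97957
Series (chiller compressor and [0.97957]): 0.80252 × 0.97957 = 0.786

0.786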